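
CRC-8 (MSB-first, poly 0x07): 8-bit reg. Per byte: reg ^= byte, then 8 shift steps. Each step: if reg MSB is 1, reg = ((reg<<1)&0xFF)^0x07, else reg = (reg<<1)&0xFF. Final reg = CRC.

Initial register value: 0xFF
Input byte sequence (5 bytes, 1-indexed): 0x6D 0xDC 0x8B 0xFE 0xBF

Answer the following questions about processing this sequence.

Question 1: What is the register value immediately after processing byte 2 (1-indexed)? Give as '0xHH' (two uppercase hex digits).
After byte 1 (0x6D): reg=0xF7
After byte 2 (0xDC): reg=0xD1

Answer: 0xD1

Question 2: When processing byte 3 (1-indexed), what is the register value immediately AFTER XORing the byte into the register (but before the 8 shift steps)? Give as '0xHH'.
Register before byte 3: 0xD1
Byte 3: 0x8B
0xD1 XOR 0x8B = 0x5A

Answer: 0x5A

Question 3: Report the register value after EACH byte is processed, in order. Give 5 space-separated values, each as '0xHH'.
0xF7 0xD1 0x81 0x7A 0x55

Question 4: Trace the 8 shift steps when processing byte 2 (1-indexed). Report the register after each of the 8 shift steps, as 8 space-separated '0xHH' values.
After byte 1 (0x6D): reg=0xF7
Register before byte 2: 0xF7
After XOR with byte 0xDC: 0x2B

Answer: 0x56 0xAC 0x5F 0xBE 0x7B 0xF6 0xEB 0xD1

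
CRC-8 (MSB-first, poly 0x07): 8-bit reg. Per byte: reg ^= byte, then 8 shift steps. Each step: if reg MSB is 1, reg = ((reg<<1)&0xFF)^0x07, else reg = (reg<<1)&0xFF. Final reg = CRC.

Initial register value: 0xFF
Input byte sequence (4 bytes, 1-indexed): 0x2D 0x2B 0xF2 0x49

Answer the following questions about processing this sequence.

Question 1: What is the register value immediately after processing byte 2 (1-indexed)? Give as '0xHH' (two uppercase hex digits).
After byte 1 (0x2D): reg=0x30
After byte 2 (0x2B): reg=0x41

Answer: 0x41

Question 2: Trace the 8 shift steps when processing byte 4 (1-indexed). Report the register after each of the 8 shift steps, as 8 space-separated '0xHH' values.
Answer: 0xB2 0x63 0xC6 0x8B 0x11 0x22 0x44 0x88

Derivation:
After byte 1 (0x2D): reg=0x30
After byte 2 (0x2B): reg=0x41
After byte 3 (0xF2): reg=0x10
Register before byte 4: 0x10
After XOR with byte 0x49: 0x59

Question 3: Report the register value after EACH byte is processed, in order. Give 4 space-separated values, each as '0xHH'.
0x30 0x41 0x10 0x88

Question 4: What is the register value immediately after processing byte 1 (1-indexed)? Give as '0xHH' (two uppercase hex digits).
Answer: 0x30

Derivation:
After byte 1 (0x2D): reg=0x30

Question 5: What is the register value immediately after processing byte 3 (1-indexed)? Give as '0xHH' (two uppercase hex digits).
Answer: 0x10

Derivation:
After byte 1 (0x2D): reg=0x30
After byte 2 (0x2B): reg=0x41
After byte 3 (0xF2): reg=0x10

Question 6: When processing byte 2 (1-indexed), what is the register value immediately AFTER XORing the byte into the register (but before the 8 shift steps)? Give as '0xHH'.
Register before byte 2: 0x30
Byte 2: 0x2B
0x30 XOR 0x2B = 0x1B

Answer: 0x1B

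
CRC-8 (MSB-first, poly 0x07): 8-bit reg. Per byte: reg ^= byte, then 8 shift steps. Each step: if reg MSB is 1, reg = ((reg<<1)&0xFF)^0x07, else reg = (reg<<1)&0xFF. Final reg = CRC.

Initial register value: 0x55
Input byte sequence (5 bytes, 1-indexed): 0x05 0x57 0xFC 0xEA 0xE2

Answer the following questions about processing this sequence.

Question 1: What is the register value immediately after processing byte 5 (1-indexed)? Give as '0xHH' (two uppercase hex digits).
Answer: 0x93

Derivation:
After byte 1 (0x05): reg=0xB7
After byte 2 (0x57): reg=0xAE
After byte 3 (0xFC): reg=0xB9
After byte 4 (0xEA): reg=0xBE
After byte 5 (0xE2): reg=0x93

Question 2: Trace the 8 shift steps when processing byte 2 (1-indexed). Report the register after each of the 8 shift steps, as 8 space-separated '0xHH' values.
Answer: 0xC7 0x89 0x15 0x2A 0x54 0xA8 0x57 0xAE

Derivation:
After byte 1 (0x05): reg=0xB7
Register before byte 2: 0xB7
After XOR with byte 0x57: 0xE0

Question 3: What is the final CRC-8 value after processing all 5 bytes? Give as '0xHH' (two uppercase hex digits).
After byte 1 (0x05): reg=0xB7
After byte 2 (0x57): reg=0xAE
After byte 3 (0xFC): reg=0xB9
After byte 4 (0xEA): reg=0xBE
After byte 5 (0xE2): reg=0x93

Answer: 0x93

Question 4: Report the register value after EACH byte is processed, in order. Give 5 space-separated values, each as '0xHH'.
0xB7 0xAE 0xB9 0xBE 0x93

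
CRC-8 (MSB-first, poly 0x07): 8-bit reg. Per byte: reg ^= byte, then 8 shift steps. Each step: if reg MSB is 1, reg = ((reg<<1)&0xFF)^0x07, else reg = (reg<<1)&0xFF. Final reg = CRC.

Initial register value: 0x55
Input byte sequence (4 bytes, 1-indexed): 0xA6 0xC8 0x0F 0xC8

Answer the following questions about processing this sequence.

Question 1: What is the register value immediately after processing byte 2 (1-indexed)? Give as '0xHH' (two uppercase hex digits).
Answer: 0x5D

Derivation:
After byte 1 (0xA6): reg=0xD7
After byte 2 (0xC8): reg=0x5D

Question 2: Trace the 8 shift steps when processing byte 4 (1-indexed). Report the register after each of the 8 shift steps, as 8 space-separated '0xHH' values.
Answer: 0xE2 0xC3 0x81 0x05 0x0A 0x14 0x28 0x50

Derivation:
After byte 1 (0xA6): reg=0xD7
After byte 2 (0xC8): reg=0x5D
After byte 3 (0x0F): reg=0xB9
Register before byte 4: 0xB9
After XOR with byte 0xC8: 0x71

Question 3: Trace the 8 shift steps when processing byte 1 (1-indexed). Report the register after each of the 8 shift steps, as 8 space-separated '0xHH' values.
Answer: 0xE1 0xC5 0x8D 0x1D 0x3A 0x74 0xE8 0xD7

Derivation:
Register before byte 1: 0x55
After XOR with byte 0xA6: 0xF3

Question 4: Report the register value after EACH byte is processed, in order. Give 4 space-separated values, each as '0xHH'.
0xD7 0x5D 0xB9 0x50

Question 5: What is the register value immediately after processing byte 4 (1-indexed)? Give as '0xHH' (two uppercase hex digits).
After byte 1 (0xA6): reg=0xD7
After byte 2 (0xC8): reg=0x5D
After byte 3 (0x0F): reg=0xB9
After byte 4 (0xC8): reg=0x50

Answer: 0x50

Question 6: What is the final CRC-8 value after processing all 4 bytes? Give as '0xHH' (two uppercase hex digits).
Answer: 0x50

Derivation:
After byte 1 (0xA6): reg=0xD7
After byte 2 (0xC8): reg=0x5D
After byte 3 (0x0F): reg=0xB9
After byte 4 (0xC8): reg=0x50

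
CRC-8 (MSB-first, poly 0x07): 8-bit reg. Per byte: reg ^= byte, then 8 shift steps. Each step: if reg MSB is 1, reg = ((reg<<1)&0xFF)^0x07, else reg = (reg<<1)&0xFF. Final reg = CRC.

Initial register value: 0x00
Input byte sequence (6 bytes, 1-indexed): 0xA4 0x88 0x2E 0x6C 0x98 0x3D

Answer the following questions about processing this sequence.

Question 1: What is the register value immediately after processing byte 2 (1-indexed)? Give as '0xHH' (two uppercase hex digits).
After byte 1 (0xA4): reg=0x75
After byte 2 (0x88): reg=0xFD

Answer: 0xFD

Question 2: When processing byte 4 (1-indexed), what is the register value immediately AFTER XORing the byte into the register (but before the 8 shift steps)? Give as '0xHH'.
Answer: 0x5B

Derivation:
Register before byte 4: 0x37
Byte 4: 0x6C
0x37 XOR 0x6C = 0x5B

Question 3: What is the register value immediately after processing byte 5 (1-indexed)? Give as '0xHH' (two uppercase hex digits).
After byte 1 (0xA4): reg=0x75
After byte 2 (0x88): reg=0xFD
After byte 3 (0x2E): reg=0x37
After byte 4 (0x6C): reg=0x86
After byte 5 (0x98): reg=0x5A

Answer: 0x5A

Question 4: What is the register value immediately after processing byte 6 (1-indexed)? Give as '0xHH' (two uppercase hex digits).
After byte 1 (0xA4): reg=0x75
After byte 2 (0x88): reg=0xFD
After byte 3 (0x2E): reg=0x37
After byte 4 (0x6C): reg=0x86
After byte 5 (0x98): reg=0x5A
After byte 6 (0x3D): reg=0x32

Answer: 0x32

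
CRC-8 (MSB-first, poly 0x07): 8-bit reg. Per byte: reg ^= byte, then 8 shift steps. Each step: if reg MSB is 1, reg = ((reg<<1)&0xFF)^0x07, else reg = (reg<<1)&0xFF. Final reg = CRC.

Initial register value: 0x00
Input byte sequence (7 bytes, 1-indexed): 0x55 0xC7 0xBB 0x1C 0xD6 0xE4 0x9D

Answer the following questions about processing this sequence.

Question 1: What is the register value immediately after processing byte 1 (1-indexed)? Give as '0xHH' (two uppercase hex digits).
After byte 1 (0x55): reg=0xAC

Answer: 0xAC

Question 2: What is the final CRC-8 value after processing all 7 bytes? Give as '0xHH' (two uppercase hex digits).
After byte 1 (0x55): reg=0xAC
After byte 2 (0xC7): reg=0x16
After byte 3 (0xBB): reg=0x4A
After byte 4 (0x1C): reg=0xA5
After byte 5 (0xD6): reg=0x5E
After byte 6 (0xE4): reg=0x2F
After byte 7 (0x9D): reg=0x17

Answer: 0x17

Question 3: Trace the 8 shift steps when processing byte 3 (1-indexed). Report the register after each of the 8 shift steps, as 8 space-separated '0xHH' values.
After byte 1 (0x55): reg=0xAC
After byte 2 (0xC7): reg=0x16
Register before byte 3: 0x16
After XOR with byte 0xBB: 0xAD

Answer: 0x5D 0xBA 0x73 0xE6 0xCB 0x91 0x25 0x4A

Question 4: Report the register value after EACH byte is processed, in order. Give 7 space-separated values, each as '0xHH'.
0xAC 0x16 0x4A 0xA5 0x5E 0x2F 0x17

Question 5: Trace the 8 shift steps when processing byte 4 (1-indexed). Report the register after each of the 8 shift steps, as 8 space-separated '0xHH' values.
Answer: 0xAC 0x5F 0xBE 0x7B 0xF6 0xEB 0xD1 0xA5

Derivation:
After byte 1 (0x55): reg=0xAC
After byte 2 (0xC7): reg=0x16
After byte 3 (0xBB): reg=0x4A
Register before byte 4: 0x4A
After XOR with byte 0x1C: 0x56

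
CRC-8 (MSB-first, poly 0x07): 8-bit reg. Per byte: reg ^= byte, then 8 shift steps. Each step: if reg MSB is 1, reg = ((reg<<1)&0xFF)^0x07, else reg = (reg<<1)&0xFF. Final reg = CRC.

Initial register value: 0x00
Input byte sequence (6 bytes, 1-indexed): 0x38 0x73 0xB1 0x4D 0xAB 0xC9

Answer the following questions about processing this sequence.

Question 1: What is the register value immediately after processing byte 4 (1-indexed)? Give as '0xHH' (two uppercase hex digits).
After byte 1 (0x38): reg=0xA8
After byte 2 (0x73): reg=0x0F
After byte 3 (0xB1): reg=0x33
After byte 4 (0x4D): reg=0x7D

Answer: 0x7D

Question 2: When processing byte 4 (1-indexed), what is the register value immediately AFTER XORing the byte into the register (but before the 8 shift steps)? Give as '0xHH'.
Answer: 0x7E

Derivation:
Register before byte 4: 0x33
Byte 4: 0x4D
0x33 XOR 0x4D = 0x7E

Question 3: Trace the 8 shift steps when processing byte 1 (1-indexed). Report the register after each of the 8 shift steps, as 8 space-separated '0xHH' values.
Answer: 0x70 0xE0 0xC7 0x89 0x15 0x2A 0x54 0xA8

Derivation:
Register before byte 1: 0x00
After XOR with byte 0x38: 0x38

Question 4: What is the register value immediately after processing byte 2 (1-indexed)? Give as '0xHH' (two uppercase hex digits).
After byte 1 (0x38): reg=0xA8
After byte 2 (0x73): reg=0x0F

Answer: 0x0F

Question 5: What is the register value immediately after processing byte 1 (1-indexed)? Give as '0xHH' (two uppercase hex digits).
After byte 1 (0x38): reg=0xA8

Answer: 0xA8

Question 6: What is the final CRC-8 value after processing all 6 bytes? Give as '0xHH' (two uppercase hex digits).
After byte 1 (0x38): reg=0xA8
After byte 2 (0x73): reg=0x0F
After byte 3 (0xB1): reg=0x33
After byte 4 (0x4D): reg=0x7D
After byte 5 (0xAB): reg=0x2C
After byte 6 (0xC9): reg=0xB5

Answer: 0xB5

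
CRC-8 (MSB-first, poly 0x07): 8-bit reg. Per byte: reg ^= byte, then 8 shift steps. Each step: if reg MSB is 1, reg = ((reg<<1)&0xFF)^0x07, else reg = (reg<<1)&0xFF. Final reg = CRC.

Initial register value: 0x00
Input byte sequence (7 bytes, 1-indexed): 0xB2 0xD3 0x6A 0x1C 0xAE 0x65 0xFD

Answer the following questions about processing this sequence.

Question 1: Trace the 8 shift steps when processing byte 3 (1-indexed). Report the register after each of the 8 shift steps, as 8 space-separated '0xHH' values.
After byte 1 (0xB2): reg=0x17
After byte 2 (0xD3): reg=0x52
Register before byte 3: 0x52
After XOR with byte 0x6A: 0x38

Answer: 0x70 0xE0 0xC7 0x89 0x15 0x2A 0x54 0xA8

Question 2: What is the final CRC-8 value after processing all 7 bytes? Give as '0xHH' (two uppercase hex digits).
After byte 1 (0xB2): reg=0x17
After byte 2 (0xD3): reg=0x52
After byte 3 (0x6A): reg=0xA8
After byte 4 (0x1C): reg=0x05
After byte 5 (0xAE): reg=0x58
After byte 6 (0x65): reg=0xB3
After byte 7 (0xFD): reg=0xED

Answer: 0xED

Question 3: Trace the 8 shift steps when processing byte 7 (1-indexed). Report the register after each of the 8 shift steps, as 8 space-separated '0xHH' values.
Answer: 0x9C 0x3F 0x7E 0xFC 0xFF 0xF9 0xF5 0xED

Derivation:
After byte 1 (0xB2): reg=0x17
After byte 2 (0xD3): reg=0x52
After byte 3 (0x6A): reg=0xA8
After byte 4 (0x1C): reg=0x05
After byte 5 (0xAE): reg=0x58
After byte 6 (0x65): reg=0xB3
Register before byte 7: 0xB3
After XOR with byte 0xFD: 0x4E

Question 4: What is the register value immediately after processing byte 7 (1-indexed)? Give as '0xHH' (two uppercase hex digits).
Answer: 0xED

Derivation:
After byte 1 (0xB2): reg=0x17
After byte 2 (0xD3): reg=0x52
After byte 3 (0x6A): reg=0xA8
After byte 4 (0x1C): reg=0x05
After byte 5 (0xAE): reg=0x58
After byte 6 (0x65): reg=0xB3
After byte 7 (0xFD): reg=0xED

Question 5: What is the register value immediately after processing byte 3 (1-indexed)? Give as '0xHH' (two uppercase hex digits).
Answer: 0xA8

Derivation:
After byte 1 (0xB2): reg=0x17
After byte 2 (0xD3): reg=0x52
After byte 3 (0x6A): reg=0xA8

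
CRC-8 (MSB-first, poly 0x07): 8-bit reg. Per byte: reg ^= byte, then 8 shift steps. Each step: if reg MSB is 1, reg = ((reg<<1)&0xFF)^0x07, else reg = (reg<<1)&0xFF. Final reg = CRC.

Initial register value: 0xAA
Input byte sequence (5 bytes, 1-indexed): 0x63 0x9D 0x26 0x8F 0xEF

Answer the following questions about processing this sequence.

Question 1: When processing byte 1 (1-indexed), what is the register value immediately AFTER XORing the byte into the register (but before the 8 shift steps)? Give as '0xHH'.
Answer: 0xC9

Derivation:
Register before byte 1: 0xAA
Byte 1: 0x63
0xAA XOR 0x63 = 0xC9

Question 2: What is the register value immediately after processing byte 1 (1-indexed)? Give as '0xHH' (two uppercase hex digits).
After byte 1 (0x63): reg=0x71

Answer: 0x71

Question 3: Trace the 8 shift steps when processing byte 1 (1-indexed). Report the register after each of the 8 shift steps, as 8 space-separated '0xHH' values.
Register before byte 1: 0xAA
After XOR with byte 0x63: 0xC9

Answer: 0x95 0x2D 0x5A 0xB4 0x6F 0xDE 0xBB 0x71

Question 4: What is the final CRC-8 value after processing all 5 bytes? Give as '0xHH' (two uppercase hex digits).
After byte 1 (0x63): reg=0x71
After byte 2 (0x9D): reg=0x8A
After byte 3 (0x26): reg=0x4D
After byte 4 (0x8F): reg=0x40
After byte 5 (0xEF): reg=0x44

Answer: 0x44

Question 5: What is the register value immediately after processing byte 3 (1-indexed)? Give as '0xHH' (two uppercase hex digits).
After byte 1 (0x63): reg=0x71
After byte 2 (0x9D): reg=0x8A
After byte 3 (0x26): reg=0x4D

Answer: 0x4D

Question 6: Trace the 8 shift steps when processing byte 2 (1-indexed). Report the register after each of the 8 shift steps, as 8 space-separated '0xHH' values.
After byte 1 (0x63): reg=0x71
Register before byte 2: 0x71
After XOR with byte 0x9D: 0xEC

Answer: 0xDF 0xB9 0x75 0xEA 0xD3 0xA1 0x45 0x8A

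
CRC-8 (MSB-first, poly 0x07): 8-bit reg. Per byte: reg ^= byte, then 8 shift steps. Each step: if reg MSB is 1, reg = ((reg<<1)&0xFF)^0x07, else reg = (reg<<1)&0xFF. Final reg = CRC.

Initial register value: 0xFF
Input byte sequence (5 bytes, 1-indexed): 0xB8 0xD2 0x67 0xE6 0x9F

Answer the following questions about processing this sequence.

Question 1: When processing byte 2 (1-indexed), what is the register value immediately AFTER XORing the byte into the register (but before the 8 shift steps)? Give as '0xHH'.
Register before byte 2: 0xD2
Byte 2: 0xD2
0xD2 XOR 0xD2 = 0x00

Answer: 0x00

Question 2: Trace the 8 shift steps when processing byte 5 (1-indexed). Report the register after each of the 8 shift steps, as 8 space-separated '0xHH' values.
Answer: 0x7D 0xFA 0xF3 0xE1 0xC5 0x8D 0x1D 0x3A

Derivation:
After byte 1 (0xB8): reg=0xD2
After byte 2 (0xD2): reg=0x00
After byte 3 (0x67): reg=0x32
After byte 4 (0xE6): reg=0x22
Register before byte 5: 0x22
After XOR with byte 0x9F: 0xBD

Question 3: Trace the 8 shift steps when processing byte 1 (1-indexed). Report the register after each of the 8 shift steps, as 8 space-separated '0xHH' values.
Register before byte 1: 0xFF
After XOR with byte 0xB8: 0x47

Answer: 0x8E 0x1B 0x36 0x6C 0xD8 0xB7 0x69 0xD2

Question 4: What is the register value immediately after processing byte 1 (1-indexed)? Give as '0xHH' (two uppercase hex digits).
Answer: 0xD2

Derivation:
After byte 1 (0xB8): reg=0xD2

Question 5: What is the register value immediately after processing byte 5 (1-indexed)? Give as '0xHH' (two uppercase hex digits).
After byte 1 (0xB8): reg=0xD2
After byte 2 (0xD2): reg=0x00
After byte 3 (0x67): reg=0x32
After byte 4 (0xE6): reg=0x22
After byte 5 (0x9F): reg=0x3A

Answer: 0x3A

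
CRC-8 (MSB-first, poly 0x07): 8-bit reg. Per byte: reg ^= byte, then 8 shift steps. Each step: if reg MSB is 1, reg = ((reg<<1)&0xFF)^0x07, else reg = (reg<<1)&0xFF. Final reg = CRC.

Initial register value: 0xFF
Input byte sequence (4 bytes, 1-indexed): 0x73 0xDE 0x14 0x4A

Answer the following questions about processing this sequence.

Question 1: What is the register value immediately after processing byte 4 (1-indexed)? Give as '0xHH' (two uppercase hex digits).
After byte 1 (0x73): reg=0xAD
After byte 2 (0xDE): reg=0x5E
After byte 3 (0x14): reg=0xF1
After byte 4 (0x4A): reg=0x28

Answer: 0x28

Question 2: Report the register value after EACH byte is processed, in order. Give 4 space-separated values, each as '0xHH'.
0xAD 0x5E 0xF1 0x28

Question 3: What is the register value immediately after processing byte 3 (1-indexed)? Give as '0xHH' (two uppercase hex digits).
After byte 1 (0x73): reg=0xAD
After byte 2 (0xDE): reg=0x5E
After byte 3 (0x14): reg=0xF1

Answer: 0xF1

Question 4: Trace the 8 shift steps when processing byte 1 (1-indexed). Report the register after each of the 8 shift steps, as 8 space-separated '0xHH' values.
Register before byte 1: 0xFF
After XOR with byte 0x73: 0x8C

Answer: 0x1F 0x3E 0x7C 0xF8 0xF7 0xE9 0xD5 0xAD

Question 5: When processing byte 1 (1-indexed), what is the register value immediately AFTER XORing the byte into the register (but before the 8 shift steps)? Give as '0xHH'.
Register before byte 1: 0xFF
Byte 1: 0x73
0xFF XOR 0x73 = 0x8C

Answer: 0x8C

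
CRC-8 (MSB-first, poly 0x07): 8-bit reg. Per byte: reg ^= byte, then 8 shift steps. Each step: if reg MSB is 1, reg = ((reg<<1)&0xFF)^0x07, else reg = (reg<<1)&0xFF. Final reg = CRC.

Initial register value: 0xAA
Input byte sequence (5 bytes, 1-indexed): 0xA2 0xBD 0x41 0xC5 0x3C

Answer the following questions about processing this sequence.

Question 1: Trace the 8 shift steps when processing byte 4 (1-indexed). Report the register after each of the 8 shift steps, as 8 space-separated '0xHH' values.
Answer: 0xE3 0xC1 0x85 0x0D 0x1A 0x34 0x68 0xD0

Derivation:
After byte 1 (0xA2): reg=0x38
After byte 2 (0xBD): reg=0x92
After byte 3 (0x41): reg=0x37
Register before byte 4: 0x37
After XOR with byte 0xC5: 0xF2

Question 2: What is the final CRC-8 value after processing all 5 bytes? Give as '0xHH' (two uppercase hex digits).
After byte 1 (0xA2): reg=0x38
After byte 2 (0xBD): reg=0x92
After byte 3 (0x41): reg=0x37
After byte 4 (0xC5): reg=0xD0
After byte 5 (0x3C): reg=0x8A

Answer: 0x8A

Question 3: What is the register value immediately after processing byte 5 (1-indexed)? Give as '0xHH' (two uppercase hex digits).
After byte 1 (0xA2): reg=0x38
After byte 2 (0xBD): reg=0x92
After byte 3 (0x41): reg=0x37
After byte 4 (0xC5): reg=0xD0
After byte 5 (0x3C): reg=0x8A

Answer: 0x8A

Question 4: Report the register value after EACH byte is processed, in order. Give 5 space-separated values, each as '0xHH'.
0x38 0x92 0x37 0xD0 0x8A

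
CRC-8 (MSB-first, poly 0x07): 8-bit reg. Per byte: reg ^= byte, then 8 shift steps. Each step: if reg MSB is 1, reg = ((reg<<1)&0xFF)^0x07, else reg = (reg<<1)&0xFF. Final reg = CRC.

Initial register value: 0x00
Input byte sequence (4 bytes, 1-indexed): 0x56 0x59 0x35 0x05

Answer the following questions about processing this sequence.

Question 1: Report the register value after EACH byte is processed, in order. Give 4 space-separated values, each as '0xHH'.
0xA5 0xFA 0x63 0x35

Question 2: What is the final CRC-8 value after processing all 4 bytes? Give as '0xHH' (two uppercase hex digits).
After byte 1 (0x56): reg=0xA5
After byte 2 (0x59): reg=0xFA
After byte 3 (0x35): reg=0x63
After byte 4 (0x05): reg=0x35

Answer: 0x35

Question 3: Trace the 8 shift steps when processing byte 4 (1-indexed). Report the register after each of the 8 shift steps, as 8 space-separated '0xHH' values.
Answer: 0xCC 0x9F 0x39 0x72 0xE4 0xCF 0x99 0x35

Derivation:
After byte 1 (0x56): reg=0xA5
After byte 2 (0x59): reg=0xFA
After byte 3 (0x35): reg=0x63
Register before byte 4: 0x63
After XOR with byte 0x05: 0x66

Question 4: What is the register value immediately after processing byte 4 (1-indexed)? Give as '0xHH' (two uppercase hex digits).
Answer: 0x35

Derivation:
After byte 1 (0x56): reg=0xA5
After byte 2 (0x59): reg=0xFA
After byte 3 (0x35): reg=0x63
After byte 4 (0x05): reg=0x35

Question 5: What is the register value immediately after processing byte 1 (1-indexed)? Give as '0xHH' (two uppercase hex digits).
Answer: 0xA5

Derivation:
After byte 1 (0x56): reg=0xA5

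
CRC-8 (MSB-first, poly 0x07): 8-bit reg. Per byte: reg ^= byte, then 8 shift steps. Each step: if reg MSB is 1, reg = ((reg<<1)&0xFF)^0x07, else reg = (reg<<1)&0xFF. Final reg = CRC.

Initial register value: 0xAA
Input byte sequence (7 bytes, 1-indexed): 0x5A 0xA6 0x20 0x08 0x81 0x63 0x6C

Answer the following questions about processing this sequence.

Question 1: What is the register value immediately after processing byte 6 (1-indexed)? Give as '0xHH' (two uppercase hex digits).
After byte 1 (0x5A): reg=0xDE
After byte 2 (0xA6): reg=0x6F
After byte 3 (0x20): reg=0xEA
After byte 4 (0x08): reg=0xA0
After byte 5 (0x81): reg=0xE7
After byte 6 (0x63): reg=0x95

Answer: 0x95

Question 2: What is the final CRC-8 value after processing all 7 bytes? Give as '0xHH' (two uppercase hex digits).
Answer: 0xE1

Derivation:
After byte 1 (0x5A): reg=0xDE
After byte 2 (0xA6): reg=0x6F
After byte 3 (0x20): reg=0xEA
After byte 4 (0x08): reg=0xA0
After byte 5 (0x81): reg=0xE7
After byte 6 (0x63): reg=0x95
After byte 7 (0x6C): reg=0xE1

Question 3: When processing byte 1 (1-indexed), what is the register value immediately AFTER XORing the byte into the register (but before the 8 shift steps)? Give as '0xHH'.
Register before byte 1: 0xAA
Byte 1: 0x5A
0xAA XOR 0x5A = 0xF0

Answer: 0xF0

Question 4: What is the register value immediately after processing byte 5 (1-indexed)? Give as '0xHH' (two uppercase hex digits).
After byte 1 (0x5A): reg=0xDE
After byte 2 (0xA6): reg=0x6F
After byte 3 (0x20): reg=0xEA
After byte 4 (0x08): reg=0xA0
After byte 5 (0x81): reg=0xE7

Answer: 0xE7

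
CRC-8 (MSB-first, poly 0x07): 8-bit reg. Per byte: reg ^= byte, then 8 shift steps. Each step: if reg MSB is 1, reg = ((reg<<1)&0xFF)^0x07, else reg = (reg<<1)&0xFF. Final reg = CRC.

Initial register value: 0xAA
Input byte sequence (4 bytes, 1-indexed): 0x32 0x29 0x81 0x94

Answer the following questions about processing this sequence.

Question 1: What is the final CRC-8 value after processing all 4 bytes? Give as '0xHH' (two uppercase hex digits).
Answer: 0xD9

Derivation:
After byte 1 (0x32): reg=0xC1
After byte 2 (0x29): reg=0x96
After byte 3 (0x81): reg=0x65
After byte 4 (0x94): reg=0xD9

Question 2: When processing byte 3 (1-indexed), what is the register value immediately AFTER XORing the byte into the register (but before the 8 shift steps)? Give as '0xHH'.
Answer: 0x17

Derivation:
Register before byte 3: 0x96
Byte 3: 0x81
0x96 XOR 0x81 = 0x17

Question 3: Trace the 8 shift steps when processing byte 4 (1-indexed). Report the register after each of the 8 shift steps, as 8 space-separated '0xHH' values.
Answer: 0xE5 0xCD 0x9D 0x3D 0x7A 0xF4 0xEF 0xD9

Derivation:
After byte 1 (0x32): reg=0xC1
After byte 2 (0x29): reg=0x96
After byte 3 (0x81): reg=0x65
Register before byte 4: 0x65
After XOR with byte 0x94: 0xF1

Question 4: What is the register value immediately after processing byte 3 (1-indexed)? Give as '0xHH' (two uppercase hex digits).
Answer: 0x65

Derivation:
After byte 1 (0x32): reg=0xC1
After byte 2 (0x29): reg=0x96
After byte 3 (0x81): reg=0x65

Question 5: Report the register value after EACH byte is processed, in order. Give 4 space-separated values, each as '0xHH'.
0xC1 0x96 0x65 0xD9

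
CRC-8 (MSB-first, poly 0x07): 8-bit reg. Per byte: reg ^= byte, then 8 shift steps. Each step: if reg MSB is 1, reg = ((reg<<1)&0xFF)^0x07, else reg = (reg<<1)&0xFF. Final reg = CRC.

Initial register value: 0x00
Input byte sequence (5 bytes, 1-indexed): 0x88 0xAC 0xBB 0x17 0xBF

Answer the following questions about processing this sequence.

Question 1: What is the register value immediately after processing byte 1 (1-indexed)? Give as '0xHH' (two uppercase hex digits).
Answer: 0xB1

Derivation:
After byte 1 (0x88): reg=0xB1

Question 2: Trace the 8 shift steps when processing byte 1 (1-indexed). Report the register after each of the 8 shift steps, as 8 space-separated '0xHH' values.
Register before byte 1: 0x00
After XOR with byte 0x88: 0x88

Answer: 0x17 0x2E 0x5C 0xB8 0x77 0xEE 0xDB 0xB1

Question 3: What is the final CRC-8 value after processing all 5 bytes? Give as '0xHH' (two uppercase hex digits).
Answer: 0x97

Derivation:
After byte 1 (0x88): reg=0xB1
After byte 2 (0xAC): reg=0x53
After byte 3 (0xBB): reg=0x96
After byte 4 (0x17): reg=0x8E
After byte 5 (0xBF): reg=0x97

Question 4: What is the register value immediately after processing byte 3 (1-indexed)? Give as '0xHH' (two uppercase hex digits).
After byte 1 (0x88): reg=0xB1
After byte 2 (0xAC): reg=0x53
After byte 3 (0xBB): reg=0x96

Answer: 0x96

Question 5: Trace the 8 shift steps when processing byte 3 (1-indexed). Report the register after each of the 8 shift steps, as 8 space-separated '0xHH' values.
After byte 1 (0x88): reg=0xB1
After byte 2 (0xAC): reg=0x53
Register before byte 3: 0x53
After XOR with byte 0xBB: 0xE8

Answer: 0xD7 0xA9 0x55 0xAA 0x53 0xA6 0x4B 0x96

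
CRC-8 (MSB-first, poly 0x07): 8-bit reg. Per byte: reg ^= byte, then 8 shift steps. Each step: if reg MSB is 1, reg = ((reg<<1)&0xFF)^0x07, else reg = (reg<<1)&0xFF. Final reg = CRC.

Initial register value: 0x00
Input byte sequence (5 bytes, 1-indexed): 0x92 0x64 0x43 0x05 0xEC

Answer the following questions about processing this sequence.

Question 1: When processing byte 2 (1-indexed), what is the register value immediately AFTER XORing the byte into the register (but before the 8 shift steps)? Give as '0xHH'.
Answer: 0x93

Derivation:
Register before byte 2: 0xF7
Byte 2: 0x64
0xF7 XOR 0x64 = 0x93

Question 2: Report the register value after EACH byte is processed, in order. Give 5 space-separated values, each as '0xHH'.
0xF7 0xF0 0x10 0x6B 0x9C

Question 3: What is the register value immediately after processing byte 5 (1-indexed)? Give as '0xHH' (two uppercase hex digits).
Answer: 0x9C

Derivation:
After byte 1 (0x92): reg=0xF7
After byte 2 (0x64): reg=0xF0
After byte 3 (0x43): reg=0x10
After byte 4 (0x05): reg=0x6B
After byte 5 (0xEC): reg=0x9C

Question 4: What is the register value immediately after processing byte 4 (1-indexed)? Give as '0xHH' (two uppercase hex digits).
After byte 1 (0x92): reg=0xF7
After byte 2 (0x64): reg=0xF0
After byte 3 (0x43): reg=0x10
After byte 4 (0x05): reg=0x6B

Answer: 0x6B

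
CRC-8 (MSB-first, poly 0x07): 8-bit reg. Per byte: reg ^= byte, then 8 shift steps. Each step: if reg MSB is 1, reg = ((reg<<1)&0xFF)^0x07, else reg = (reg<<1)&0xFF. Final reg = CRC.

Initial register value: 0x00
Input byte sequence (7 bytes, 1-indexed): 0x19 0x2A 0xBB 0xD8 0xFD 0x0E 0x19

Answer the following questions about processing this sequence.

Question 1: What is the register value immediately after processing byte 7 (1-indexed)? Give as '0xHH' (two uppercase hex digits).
Answer: 0xA7

Derivation:
After byte 1 (0x19): reg=0x4F
After byte 2 (0x2A): reg=0x3C
After byte 3 (0xBB): reg=0x9C
After byte 4 (0xD8): reg=0xDB
After byte 5 (0xFD): reg=0xF2
After byte 6 (0x0E): reg=0xFA
After byte 7 (0x19): reg=0xA7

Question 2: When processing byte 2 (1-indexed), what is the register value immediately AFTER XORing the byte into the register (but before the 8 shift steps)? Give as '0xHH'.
Answer: 0x65

Derivation:
Register before byte 2: 0x4F
Byte 2: 0x2A
0x4F XOR 0x2A = 0x65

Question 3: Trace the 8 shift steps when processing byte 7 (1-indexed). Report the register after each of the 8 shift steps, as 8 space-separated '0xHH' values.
Answer: 0xC1 0x85 0x0D 0x1A 0x34 0x68 0xD0 0xA7

Derivation:
After byte 1 (0x19): reg=0x4F
After byte 2 (0x2A): reg=0x3C
After byte 3 (0xBB): reg=0x9C
After byte 4 (0xD8): reg=0xDB
After byte 5 (0xFD): reg=0xF2
After byte 6 (0x0E): reg=0xFA
Register before byte 7: 0xFA
After XOR with byte 0x19: 0xE3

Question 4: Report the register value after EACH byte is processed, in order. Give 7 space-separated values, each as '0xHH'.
0x4F 0x3C 0x9C 0xDB 0xF2 0xFA 0xA7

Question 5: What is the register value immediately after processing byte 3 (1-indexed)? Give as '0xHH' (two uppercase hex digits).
After byte 1 (0x19): reg=0x4F
After byte 2 (0x2A): reg=0x3C
After byte 3 (0xBB): reg=0x9C

Answer: 0x9C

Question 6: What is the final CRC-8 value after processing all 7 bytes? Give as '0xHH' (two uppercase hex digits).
Answer: 0xA7

Derivation:
After byte 1 (0x19): reg=0x4F
After byte 2 (0x2A): reg=0x3C
After byte 3 (0xBB): reg=0x9C
After byte 4 (0xD8): reg=0xDB
After byte 5 (0xFD): reg=0xF2
After byte 6 (0x0E): reg=0xFA
After byte 7 (0x19): reg=0xA7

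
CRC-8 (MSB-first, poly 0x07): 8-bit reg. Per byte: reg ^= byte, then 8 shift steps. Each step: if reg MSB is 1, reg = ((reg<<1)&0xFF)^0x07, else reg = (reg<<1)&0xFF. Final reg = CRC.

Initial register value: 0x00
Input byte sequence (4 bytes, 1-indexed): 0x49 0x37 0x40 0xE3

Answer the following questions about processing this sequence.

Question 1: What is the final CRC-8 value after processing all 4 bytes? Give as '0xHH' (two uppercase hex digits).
After byte 1 (0x49): reg=0xF8
After byte 2 (0x37): reg=0x63
After byte 3 (0x40): reg=0xE9
After byte 4 (0xE3): reg=0x36

Answer: 0x36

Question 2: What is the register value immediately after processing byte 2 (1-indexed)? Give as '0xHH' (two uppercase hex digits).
Answer: 0x63

Derivation:
After byte 1 (0x49): reg=0xF8
After byte 2 (0x37): reg=0x63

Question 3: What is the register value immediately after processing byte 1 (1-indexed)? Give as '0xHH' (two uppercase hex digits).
Answer: 0xF8

Derivation:
After byte 1 (0x49): reg=0xF8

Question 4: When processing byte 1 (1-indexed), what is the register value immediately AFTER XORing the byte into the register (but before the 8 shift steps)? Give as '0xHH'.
Answer: 0x49

Derivation:
Register before byte 1: 0x00
Byte 1: 0x49
0x00 XOR 0x49 = 0x49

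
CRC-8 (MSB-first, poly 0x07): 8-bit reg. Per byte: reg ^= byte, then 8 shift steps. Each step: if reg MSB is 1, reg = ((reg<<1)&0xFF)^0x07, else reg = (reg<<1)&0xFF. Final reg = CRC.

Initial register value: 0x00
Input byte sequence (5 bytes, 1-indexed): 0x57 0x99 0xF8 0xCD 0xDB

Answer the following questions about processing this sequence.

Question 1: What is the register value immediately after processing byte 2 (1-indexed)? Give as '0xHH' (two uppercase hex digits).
After byte 1 (0x57): reg=0xA2
After byte 2 (0x99): reg=0xA1

Answer: 0xA1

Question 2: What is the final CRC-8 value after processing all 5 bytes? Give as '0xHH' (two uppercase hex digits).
Answer: 0x15

Derivation:
After byte 1 (0x57): reg=0xA2
After byte 2 (0x99): reg=0xA1
After byte 3 (0xF8): reg=0x88
After byte 4 (0xCD): reg=0xDC
After byte 5 (0xDB): reg=0x15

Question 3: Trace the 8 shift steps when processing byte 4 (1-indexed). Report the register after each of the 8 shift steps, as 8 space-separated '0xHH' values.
After byte 1 (0x57): reg=0xA2
After byte 2 (0x99): reg=0xA1
After byte 3 (0xF8): reg=0x88
Register before byte 4: 0x88
After XOR with byte 0xCD: 0x45

Answer: 0x8A 0x13 0x26 0x4C 0x98 0x37 0x6E 0xDC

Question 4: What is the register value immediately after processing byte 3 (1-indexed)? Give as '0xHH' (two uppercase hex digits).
Answer: 0x88

Derivation:
After byte 1 (0x57): reg=0xA2
After byte 2 (0x99): reg=0xA1
After byte 3 (0xF8): reg=0x88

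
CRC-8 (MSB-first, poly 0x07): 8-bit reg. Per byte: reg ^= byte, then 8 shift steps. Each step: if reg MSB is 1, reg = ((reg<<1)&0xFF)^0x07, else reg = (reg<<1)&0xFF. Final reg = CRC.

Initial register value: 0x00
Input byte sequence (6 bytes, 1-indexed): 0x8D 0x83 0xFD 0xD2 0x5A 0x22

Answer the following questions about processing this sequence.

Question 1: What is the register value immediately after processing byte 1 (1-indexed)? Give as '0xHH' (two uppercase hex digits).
After byte 1 (0x8D): reg=0xAA

Answer: 0xAA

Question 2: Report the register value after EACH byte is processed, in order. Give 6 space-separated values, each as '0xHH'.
0xAA 0xDF 0xEE 0xB4 0x84 0x7B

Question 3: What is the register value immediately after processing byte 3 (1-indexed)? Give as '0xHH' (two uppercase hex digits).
Answer: 0xEE

Derivation:
After byte 1 (0x8D): reg=0xAA
After byte 2 (0x83): reg=0xDF
After byte 3 (0xFD): reg=0xEE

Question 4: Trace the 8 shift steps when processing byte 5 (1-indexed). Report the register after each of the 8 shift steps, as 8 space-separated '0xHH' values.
Answer: 0xDB 0xB1 0x65 0xCA 0x93 0x21 0x42 0x84

Derivation:
After byte 1 (0x8D): reg=0xAA
After byte 2 (0x83): reg=0xDF
After byte 3 (0xFD): reg=0xEE
After byte 4 (0xD2): reg=0xB4
Register before byte 5: 0xB4
After XOR with byte 0x5A: 0xEE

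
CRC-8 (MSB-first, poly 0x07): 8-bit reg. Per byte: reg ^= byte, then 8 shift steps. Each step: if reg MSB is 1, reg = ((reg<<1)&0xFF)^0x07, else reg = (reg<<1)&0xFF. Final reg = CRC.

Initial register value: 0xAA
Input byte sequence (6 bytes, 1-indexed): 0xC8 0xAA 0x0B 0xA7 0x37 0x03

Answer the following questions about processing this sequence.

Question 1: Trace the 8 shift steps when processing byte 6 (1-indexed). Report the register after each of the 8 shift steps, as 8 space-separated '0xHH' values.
Answer: 0x24 0x48 0x90 0x27 0x4E 0x9C 0x3F 0x7E

Derivation:
After byte 1 (0xC8): reg=0x29
After byte 2 (0xAA): reg=0x80
After byte 3 (0x0B): reg=0xB8
After byte 4 (0xA7): reg=0x5D
After byte 5 (0x37): reg=0x11
Register before byte 6: 0x11
After XOR with byte 0x03: 0x12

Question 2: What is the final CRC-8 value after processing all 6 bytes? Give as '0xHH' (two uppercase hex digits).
Answer: 0x7E

Derivation:
After byte 1 (0xC8): reg=0x29
After byte 2 (0xAA): reg=0x80
After byte 3 (0x0B): reg=0xB8
After byte 4 (0xA7): reg=0x5D
After byte 5 (0x37): reg=0x11
After byte 6 (0x03): reg=0x7E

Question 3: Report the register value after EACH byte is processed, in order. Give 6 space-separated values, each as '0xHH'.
0x29 0x80 0xB8 0x5D 0x11 0x7E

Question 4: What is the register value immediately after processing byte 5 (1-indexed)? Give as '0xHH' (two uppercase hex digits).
Answer: 0x11

Derivation:
After byte 1 (0xC8): reg=0x29
After byte 2 (0xAA): reg=0x80
After byte 3 (0x0B): reg=0xB8
After byte 4 (0xA7): reg=0x5D
After byte 5 (0x37): reg=0x11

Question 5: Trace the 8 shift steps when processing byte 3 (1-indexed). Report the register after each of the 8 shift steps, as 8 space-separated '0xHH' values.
Answer: 0x11 0x22 0x44 0x88 0x17 0x2E 0x5C 0xB8

Derivation:
After byte 1 (0xC8): reg=0x29
After byte 2 (0xAA): reg=0x80
Register before byte 3: 0x80
After XOR with byte 0x0B: 0x8B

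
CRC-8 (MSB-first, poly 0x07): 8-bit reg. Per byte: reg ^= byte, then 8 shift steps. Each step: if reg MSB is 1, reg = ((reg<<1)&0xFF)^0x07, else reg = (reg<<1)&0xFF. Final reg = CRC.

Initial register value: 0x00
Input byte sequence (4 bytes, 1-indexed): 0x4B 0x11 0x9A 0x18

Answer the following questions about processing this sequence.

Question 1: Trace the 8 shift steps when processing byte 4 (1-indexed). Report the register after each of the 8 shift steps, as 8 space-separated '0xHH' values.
After byte 1 (0x4B): reg=0xF6
After byte 2 (0x11): reg=0xBB
After byte 3 (0x9A): reg=0xE7
Register before byte 4: 0xE7
After XOR with byte 0x18: 0xFF

Answer: 0xF9 0xF5 0xED 0xDD 0xBD 0x7D 0xFA 0xF3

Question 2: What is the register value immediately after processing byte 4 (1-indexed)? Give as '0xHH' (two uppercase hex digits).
Answer: 0xF3

Derivation:
After byte 1 (0x4B): reg=0xF6
After byte 2 (0x11): reg=0xBB
After byte 3 (0x9A): reg=0xE7
After byte 4 (0x18): reg=0xF3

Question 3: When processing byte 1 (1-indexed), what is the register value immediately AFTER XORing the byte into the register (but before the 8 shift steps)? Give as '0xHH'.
Answer: 0x4B

Derivation:
Register before byte 1: 0x00
Byte 1: 0x4B
0x00 XOR 0x4B = 0x4B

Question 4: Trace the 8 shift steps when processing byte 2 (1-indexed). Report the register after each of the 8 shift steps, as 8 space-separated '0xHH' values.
Answer: 0xC9 0x95 0x2D 0x5A 0xB4 0x6F 0xDE 0xBB

Derivation:
After byte 1 (0x4B): reg=0xF6
Register before byte 2: 0xF6
After XOR with byte 0x11: 0xE7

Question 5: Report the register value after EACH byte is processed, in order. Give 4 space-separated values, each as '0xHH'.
0xF6 0xBB 0xE7 0xF3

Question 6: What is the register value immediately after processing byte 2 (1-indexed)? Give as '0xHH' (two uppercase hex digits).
After byte 1 (0x4B): reg=0xF6
After byte 2 (0x11): reg=0xBB

Answer: 0xBB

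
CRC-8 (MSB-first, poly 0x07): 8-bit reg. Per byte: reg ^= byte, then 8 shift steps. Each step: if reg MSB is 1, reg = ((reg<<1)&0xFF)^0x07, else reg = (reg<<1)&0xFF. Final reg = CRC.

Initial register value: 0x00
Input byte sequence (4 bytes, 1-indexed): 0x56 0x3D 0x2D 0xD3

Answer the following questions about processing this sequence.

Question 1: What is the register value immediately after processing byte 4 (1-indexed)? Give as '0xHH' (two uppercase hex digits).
After byte 1 (0x56): reg=0xA5
After byte 2 (0x3D): reg=0xC1
After byte 3 (0x2D): reg=0x8A
After byte 4 (0xD3): reg=0x88

Answer: 0x88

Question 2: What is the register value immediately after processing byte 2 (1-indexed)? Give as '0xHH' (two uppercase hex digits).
After byte 1 (0x56): reg=0xA5
After byte 2 (0x3D): reg=0xC1

Answer: 0xC1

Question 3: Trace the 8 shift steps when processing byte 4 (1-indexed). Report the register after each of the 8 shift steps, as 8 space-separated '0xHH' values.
After byte 1 (0x56): reg=0xA5
After byte 2 (0x3D): reg=0xC1
After byte 3 (0x2D): reg=0x8A
Register before byte 4: 0x8A
After XOR with byte 0xD3: 0x59

Answer: 0xB2 0x63 0xC6 0x8B 0x11 0x22 0x44 0x88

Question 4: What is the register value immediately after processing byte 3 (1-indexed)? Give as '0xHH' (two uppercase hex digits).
Answer: 0x8A

Derivation:
After byte 1 (0x56): reg=0xA5
After byte 2 (0x3D): reg=0xC1
After byte 3 (0x2D): reg=0x8A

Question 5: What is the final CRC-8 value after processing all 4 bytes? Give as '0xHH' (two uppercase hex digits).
After byte 1 (0x56): reg=0xA5
After byte 2 (0x3D): reg=0xC1
After byte 3 (0x2D): reg=0x8A
After byte 4 (0xD3): reg=0x88

Answer: 0x88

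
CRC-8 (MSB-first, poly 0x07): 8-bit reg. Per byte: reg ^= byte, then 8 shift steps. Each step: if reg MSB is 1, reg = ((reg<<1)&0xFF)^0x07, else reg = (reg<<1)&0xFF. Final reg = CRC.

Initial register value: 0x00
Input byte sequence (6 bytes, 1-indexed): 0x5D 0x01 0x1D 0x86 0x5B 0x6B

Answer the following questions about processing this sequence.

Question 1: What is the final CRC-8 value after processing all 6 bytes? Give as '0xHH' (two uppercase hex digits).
After byte 1 (0x5D): reg=0x94
After byte 2 (0x01): reg=0xE2
After byte 3 (0x1D): reg=0xF3
After byte 4 (0x86): reg=0x4C
After byte 5 (0x5B): reg=0x65
After byte 6 (0x6B): reg=0x2A

Answer: 0x2A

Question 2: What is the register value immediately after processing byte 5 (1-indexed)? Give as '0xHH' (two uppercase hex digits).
Answer: 0x65

Derivation:
After byte 1 (0x5D): reg=0x94
After byte 2 (0x01): reg=0xE2
After byte 3 (0x1D): reg=0xF3
After byte 4 (0x86): reg=0x4C
After byte 5 (0x5B): reg=0x65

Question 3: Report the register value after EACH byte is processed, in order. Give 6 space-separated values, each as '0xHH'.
0x94 0xE2 0xF3 0x4C 0x65 0x2A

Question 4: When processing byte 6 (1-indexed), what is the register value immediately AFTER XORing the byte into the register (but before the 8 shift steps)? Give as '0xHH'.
Answer: 0x0E

Derivation:
Register before byte 6: 0x65
Byte 6: 0x6B
0x65 XOR 0x6B = 0x0E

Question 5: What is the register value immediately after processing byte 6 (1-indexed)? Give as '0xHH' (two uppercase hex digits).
After byte 1 (0x5D): reg=0x94
After byte 2 (0x01): reg=0xE2
After byte 3 (0x1D): reg=0xF3
After byte 4 (0x86): reg=0x4C
After byte 5 (0x5B): reg=0x65
After byte 6 (0x6B): reg=0x2A

Answer: 0x2A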